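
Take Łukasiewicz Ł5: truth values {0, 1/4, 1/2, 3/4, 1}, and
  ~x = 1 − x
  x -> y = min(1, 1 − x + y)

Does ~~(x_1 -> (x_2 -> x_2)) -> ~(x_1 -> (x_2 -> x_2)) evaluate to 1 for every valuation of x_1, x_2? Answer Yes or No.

No

Counterexample: take x_1 = 0, x_2 = 0.
x_2 -> x_2 = 0 -> 0 = 1
x_1 -> (x_2 -> x_2) = 0 -> 1 = 1
~(x_1 -> (x_2 -> x_2)) = ~1 = 0
~~(x_1 -> (x_2 -> x_2)) = ~0 = 1
x_2 -> x_2 = 0 -> 0 = 1
x_1 -> (x_2 -> x_2) = 0 -> 1 = 1
~(x_1 -> (x_2 -> x_2)) = ~1 = 0
~~(x_1 -> (x_2 -> x_2)) -> ~(x_1 -> (x_2 -> x_2)) = 1 -> 0 = 0
This gives 0 ≠ 1.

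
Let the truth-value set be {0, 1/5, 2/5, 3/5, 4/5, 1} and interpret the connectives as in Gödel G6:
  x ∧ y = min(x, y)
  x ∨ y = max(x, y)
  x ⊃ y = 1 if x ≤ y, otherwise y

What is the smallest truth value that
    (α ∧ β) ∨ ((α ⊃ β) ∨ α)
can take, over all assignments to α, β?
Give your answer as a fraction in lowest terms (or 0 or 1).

1/5

Take α = 1/5, β = 0:
α ∧ β = 1/5 ∧ 0 = 0
α ⊃ β = 1/5 ⊃ 0 = 0
(α ⊃ β) ∨ α = 0 ∨ 1/5 = 1/5
(α ∧ β) ∨ ((α ⊃ β) ∨ α) = 0 ∨ 1/5 = 1/5
No assignment yields a value below 1/5, so this is the minimum.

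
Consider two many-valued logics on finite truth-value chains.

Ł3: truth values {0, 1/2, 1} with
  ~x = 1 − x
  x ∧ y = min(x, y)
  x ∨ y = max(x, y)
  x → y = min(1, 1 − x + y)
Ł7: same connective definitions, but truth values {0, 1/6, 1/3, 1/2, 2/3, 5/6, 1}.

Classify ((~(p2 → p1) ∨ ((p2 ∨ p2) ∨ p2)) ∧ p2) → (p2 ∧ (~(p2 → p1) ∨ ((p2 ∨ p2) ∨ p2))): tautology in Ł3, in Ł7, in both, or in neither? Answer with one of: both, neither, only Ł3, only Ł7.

In Ł3: every assignment gives 1 — tautology.
In Ł7: every assignment gives 1 — tautology.

both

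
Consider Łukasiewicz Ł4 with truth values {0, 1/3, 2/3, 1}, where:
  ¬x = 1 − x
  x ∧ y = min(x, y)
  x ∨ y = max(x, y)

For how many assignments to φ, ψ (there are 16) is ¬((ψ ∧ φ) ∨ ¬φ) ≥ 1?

φ = 0, ψ = 0 ↦ 0  <
φ = 0, ψ = 1/3 ↦ 0  <
φ = 0, ψ = 2/3 ↦ 0  <
φ = 0, ψ = 1 ↦ 0  <
φ = 1/3, ψ = 0 ↦ 1/3  <
φ = 1/3, ψ = 1/3 ↦ 1/3  <
φ = 1/3, ψ = 2/3 ↦ 1/3  <
φ = 1/3, ψ = 1 ↦ 1/3  <
φ = 2/3, ψ = 0 ↦ 2/3  <
φ = 2/3, ψ = 1/3 ↦ 2/3  <
φ = 2/3, ψ = 2/3 ↦ 1/3  <
φ = 2/3, ψ = 1 ↦ 1/3  <
φ = 1, ψ = 0 ↦ 1  ≥
φ = 1, ψ = 1/3 ↦ 2/3  <
φ = 1, ψ = 2/3 ↦ 1/3  <
φ = 1, ψ = 1 ↦ 0  <
So 1 of the 16 assignments meets the threshold.

1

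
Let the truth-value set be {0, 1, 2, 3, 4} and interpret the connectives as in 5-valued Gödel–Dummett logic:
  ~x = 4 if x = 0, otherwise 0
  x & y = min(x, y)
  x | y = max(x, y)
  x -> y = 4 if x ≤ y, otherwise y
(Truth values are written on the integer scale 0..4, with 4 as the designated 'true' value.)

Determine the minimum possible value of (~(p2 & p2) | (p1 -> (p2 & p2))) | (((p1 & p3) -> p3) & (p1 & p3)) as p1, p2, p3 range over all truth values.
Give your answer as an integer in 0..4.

1

Take p1 = 2, p2 = 1, p3 = 0:
p2 & p2 = 1 & 1 = 1
~(p2 & p2) = ~1 = 0
p2 & p2 = 1 & 1 = 1
p1 -> (p2 & p2) = 2 -> 1 = 1
~(p2 & p2) | (p1 -> (p2 & p2)) = 0 | 1 = 1
p1 & p3 = 2 & 0 = 0
(p1 & p3) -> p3 = 0 -> 0 = 4
p1 & p3 = 2 & 0 = 0
((p1 & p3) -> p3) & (p1 & p3) = 4 & 0 = 0
(~(p2 & p2) | (p1 -> (p2 & p2))) | (((p1 & p3) -> p3) & (p1 & p3)) = 1 | 0 = 1
No assignment yields a value below 1, so this is the minimum.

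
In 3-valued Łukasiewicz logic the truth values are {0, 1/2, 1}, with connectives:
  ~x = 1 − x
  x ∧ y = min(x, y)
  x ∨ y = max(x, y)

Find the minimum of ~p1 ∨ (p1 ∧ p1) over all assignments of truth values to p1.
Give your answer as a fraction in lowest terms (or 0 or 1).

Take p1 = 1/2:
~p1 = ~1/2 = 1/2
p1 ∧ p1 = 1/2 ∧ 1/2 = 1/2
~p1 ∨ (p1 ∧ p1) = 1/2 ∨ 1/2 = 1/2
No assignment yields a value below 1/2, so this is the minimum.

1/2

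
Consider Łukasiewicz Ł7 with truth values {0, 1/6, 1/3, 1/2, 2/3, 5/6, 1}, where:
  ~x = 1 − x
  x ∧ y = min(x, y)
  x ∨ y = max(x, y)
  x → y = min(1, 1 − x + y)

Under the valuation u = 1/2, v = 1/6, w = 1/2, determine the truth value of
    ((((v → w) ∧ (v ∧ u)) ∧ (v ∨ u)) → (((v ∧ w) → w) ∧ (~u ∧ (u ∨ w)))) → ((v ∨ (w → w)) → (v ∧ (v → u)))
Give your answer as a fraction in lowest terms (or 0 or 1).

1/6

v → w = 1/6 → 1/2 = 1
v ∧ u = 1/6 ∧ 1/2 = 1/6
(v → w) ∧ (v ∧ u) = 1 ∧ 1/6 = 1/6
v ∨ u = 1/6 ∨ 1/2 = 1/2
((v → w) ∧ (v ∧ u)) ∧ (v ∨ u) = 1/6 ∧ 1/2 = 1/6
v ∧ w = 1/6 ∧ 1/2 = 1/6
(v ∧ w) → w = 1/6 → 1/2 = 1
~u = ~1/2 = 1/2
u ∨ w = 1/2 ∨ 1/2 = 1/2
~u ∧ (u ∨ w) = 1/2 ∧ 1/2 = 1/2
((v ∧ w) → w) ∧ (~u ∧ (u ∨ w)) = 1 ∧ 1/2 = 1/2
(((v → w) ∧ (v ∧ u)) ∧ (v ∨ u)) → (((v ∧ w) → w) ∧ (~u ∧ (u ∨ w))) = 1/6 → 1/2 = 1
w → w = 1/2 → 1/2 = 1
v ∨ (w → w) = 1/6 ∨ 1 = 1
v → u = 1/6 → 1/2 = 1
v ∧ (v → u) = 1/6 ∧ 1 = 1/6
(v ∨ (w → w)) → (v ∧ (v → u)) = 1 → 1/6 = 1/6
((((v → w) ∧ (v ∧ u)) ∧ (v ∨ u)) → (((v ∧ w) → w) ∧ (~u ∧ (u ∨ w)))) → ((v ∨ (w → w)) → (v ∧ (v → u))) = 1 → 1/6 = 1/6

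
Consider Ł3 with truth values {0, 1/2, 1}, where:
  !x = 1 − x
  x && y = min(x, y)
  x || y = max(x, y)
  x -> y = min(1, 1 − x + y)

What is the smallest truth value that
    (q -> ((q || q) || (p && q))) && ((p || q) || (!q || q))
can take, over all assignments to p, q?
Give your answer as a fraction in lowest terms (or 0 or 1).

Take p = 0, q = 1/2:
q || q = 1/2 || 1/2 = 1/2
p && q = 0 && 1/2 = 0
(q || q) || (p && q) = 1/2 || 0 = 1/2
q -> ((q || q) || (p && q)) = 1/2 -> 1/2 = 1
p || q = 0 || 1/2 = 1/2
!q = !1/2 = 1/2
!q || q = 1/2 || 1/2 = 1/2
(p || q) || (!q || q) = 1/2 || 1/2 = 1/2
(q -> ((q || q) || (p && q))) && ((p || q) || (!q || q)) = 1 && 1/2 = 1/2
No assignment yields a value below 1/2, so this is the minimum.

1/2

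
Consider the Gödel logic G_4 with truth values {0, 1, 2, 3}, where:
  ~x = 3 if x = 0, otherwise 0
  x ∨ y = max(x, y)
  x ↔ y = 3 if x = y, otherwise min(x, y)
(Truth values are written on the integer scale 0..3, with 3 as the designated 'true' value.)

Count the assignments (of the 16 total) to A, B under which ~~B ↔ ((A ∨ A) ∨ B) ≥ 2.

11

A = 0, B = 0 ↦ 3  ≥
A = 0, B = 1 ↦ 1  <
A = 0, B = 2 ↦ 2  ≥
A = 0, B = 3 ↦ 3  ≥
A = 1, B = 0 ↦ 0  <
A = 1, B = 1 ↦ 1  <
A = 1, B = 2 ↦ 2  ≥
A = 1, B = 3 ↦ 3  ≥
A = 2, B = 0 ↦ 0  <
A = 2, B = 1 ↦ 2  ≥
A = 2, B = 2 ↦ 2  ≥
A = 2, B = 3 ↦ 3  ≥
A = 3, B = 0 ↦ 0  <
A = 3, B = 1 ↦ 3  ≥
A = 3, B = 2 ↦ 3  ≥
A = 3, B = 3 ↦ 3  ≥
So 11 of the 16 assignments meet the threshold.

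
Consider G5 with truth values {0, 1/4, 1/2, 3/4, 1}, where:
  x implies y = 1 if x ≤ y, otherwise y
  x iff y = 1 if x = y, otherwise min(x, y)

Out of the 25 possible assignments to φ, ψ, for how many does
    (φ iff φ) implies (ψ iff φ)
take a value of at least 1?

value 1: 5 assignments (counts)
value 3/4: 2 assignments
value 1/2: 4 assignments
value 1/4: 6 assignments
value 0: 8 assignments
So 5 of the 25 assignments meet the threshold.

5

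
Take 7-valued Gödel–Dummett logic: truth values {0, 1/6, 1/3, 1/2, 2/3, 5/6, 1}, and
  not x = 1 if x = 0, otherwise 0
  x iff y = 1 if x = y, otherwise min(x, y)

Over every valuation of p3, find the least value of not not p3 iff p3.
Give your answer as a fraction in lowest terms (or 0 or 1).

Take p3 = 1/6:
not p3 = not 1/6 = 0
not not p3 = not 0 = 1
not not p3 iff p3 = 1 iff 1/6 = 1/6
No assignment yields a value below 1/6, so this is the minimum.

1/6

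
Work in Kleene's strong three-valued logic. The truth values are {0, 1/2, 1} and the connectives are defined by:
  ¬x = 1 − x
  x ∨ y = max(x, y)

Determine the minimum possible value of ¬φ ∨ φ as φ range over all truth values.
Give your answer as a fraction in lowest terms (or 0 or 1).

Take φ = 1/2:
¬φ = ¬1/2 = 1/2
¬φ ∨ φ = 1/2 ∨ 1/2 = 1/2
No assignment yields a value below 1/2, so this is the minimum.

1/2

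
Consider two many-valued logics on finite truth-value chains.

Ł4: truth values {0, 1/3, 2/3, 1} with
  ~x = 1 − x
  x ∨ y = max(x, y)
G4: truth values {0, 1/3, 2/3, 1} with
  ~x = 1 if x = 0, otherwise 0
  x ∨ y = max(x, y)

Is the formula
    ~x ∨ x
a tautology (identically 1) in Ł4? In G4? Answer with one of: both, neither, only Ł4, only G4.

In Ł4: at x = 1/3 the value is 2/3 — not a tautology.
In G4: at x = 1/3 the value is 1/3 — not a tautology.

neither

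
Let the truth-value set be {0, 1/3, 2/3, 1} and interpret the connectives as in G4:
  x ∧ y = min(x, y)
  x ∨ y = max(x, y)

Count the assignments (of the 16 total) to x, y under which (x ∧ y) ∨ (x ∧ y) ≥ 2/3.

x = 0, y = 0 ↦ 0  <
x = 0, y = 1/3 ↦ 0  <
x = 0, y = 2/3 ↦ 0  <
x = 0, y = 1 ↦ 0  <
x = 1/3, y = 0 ↦ 0  <
x = 1/3, y = 1/3 ↦ 1/3  <
x = 1/3, y = 2/3 ↦ 1/3  <
x = 1/3, y = 1 ↦ 1/3  <
x = 2/3, y = 0 ↦ 0  <
x = 2/3, y = 1/3 ↦ 1/3  <
x = 2/3, y = 2/3 ↦ 2/3  ≥
x = 2/3, y = 1 ↦ 2/3  ≥
x = 1, y = 0 ↦ 0  <
x = 1, y = 1/3 ↦ 1/3  <
x = 1, y = 2/3 ↦ 2/3  ≥
x = 1, y = 1 ↦ 1  ≥
So 4 of the 16 assignments meet the threshold.

4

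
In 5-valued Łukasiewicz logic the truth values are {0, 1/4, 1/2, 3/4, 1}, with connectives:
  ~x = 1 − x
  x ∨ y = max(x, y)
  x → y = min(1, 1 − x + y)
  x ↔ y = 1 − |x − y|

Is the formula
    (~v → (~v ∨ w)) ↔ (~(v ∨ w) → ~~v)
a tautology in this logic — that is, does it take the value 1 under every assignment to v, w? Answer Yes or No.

No

Counterexample: take v = 0, w = 0.
~v = ~0 = 1
~v = ~0 = 1
~v ∨ w = 1 ∨ 0 = 1
~v → (~v ∨ w) = 1 → 1 = 1
v ∨ w = 0 ∨ 0 = 0
~(v ∨ w) = ~0 = 1
~v = ~0 = 1
~~v = ~1 = 0
~(v ∨ w) → ~~v = 1 → 0 = 0
(~v → (~v ∨ w)) ↔ (~(v ∨ w) → ~~v) = 1 ↔ 0 = 0
This gives 0 ≠ 1.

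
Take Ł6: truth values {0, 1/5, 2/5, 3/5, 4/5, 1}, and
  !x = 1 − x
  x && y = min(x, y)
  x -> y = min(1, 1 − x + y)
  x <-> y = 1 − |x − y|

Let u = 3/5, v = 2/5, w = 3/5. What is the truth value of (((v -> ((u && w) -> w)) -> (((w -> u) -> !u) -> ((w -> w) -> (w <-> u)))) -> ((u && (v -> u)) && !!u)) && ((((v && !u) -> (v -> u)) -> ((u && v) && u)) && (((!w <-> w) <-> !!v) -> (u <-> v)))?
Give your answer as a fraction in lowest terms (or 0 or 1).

u && w = 3/5 && 3/5 = 3/5
(u && w) -> w = 3/5 -> 3/5 = 1
v -> ((u && w) -> w) = 2/5 -> 1 = 1
w -> u = 3/5 -> 3/5 = 1
!u = !3/5 = 2/5
(w -> u) -> !u = 1 -> 2/5 = 2/5
w -> w = 3/5 -> 3/5 = 1
w <-> u = 3/5 <-> 3/5 = 1
(w -> w) -> (w <-> u) = 1 -> 1 = 1
((w -> u) -> !u) -> ((w -> w) -> (w <-> u)) = 2/5 -> 1 = 1
(v -> ((u && w) -> w)) -> (((w -> u) -> !u) -> ((w -> w) -> (w <-> u))) = 1 -> 1 = 1
v -> u = 2/5 -> 3/5 = 1
u && (v -> u) = 3/5 && 1 = 3/5
!u = !3/5 = 2/5
!!u = !2/5 = 3/5
(u && (v -> u)) && !!u = 3/5 && 3/5 = 3/5
((v -> ((u && w) -> w)) -> (((w -> u) -> !u) -> ((w -> w) -> (w <-> u)))) -> ((u && (v -> u)) && !!u) = 1 -> 3/5 = 3/5
!u = !3/5 = 2/5
v && !u = 2/5 && 2/5 = 2/5
v -> u = 2/5 -> 3/5 = 1
(v && !u) -> (v -> u) = 2/5 -> 1 = 1
u && v = 3/5 && 2/5 = 2/5
(u && v) && u = 2/5 && 3/5 = 2/5
((v && !u) -> (v -> u)) -> ((u && v) && u) = 1 -> 2/5 = 2/5
!w = !3/5 = 2/5
!w <-> w = 2/5 <-> 3/5 = 4/5
!v = !2/5 = 3/5
!!v = !3/5 = 2/5
(!w <-> w) <-> !!v = 4/5 <-> 2/5 = 3/5
u <-> v = 3/5 <-> 2/5 = 4/5
((!w <-> w) <-> !!v) -> (u <-> v) = 3/5 -> 4/5 = 1
(((v && !u) -> (v -> u)) -> ((u && v) && u)) && (((!w <-> w) <-> !!v) -> (u <-> v)) = 2/5 && 1 = 2/5
(((v -> ((u && w) -> w)) -> (((w -> u) -> !u) -> ((w -> w) -> (w <-> u)))) -> ((u && (v -> u)) && !!u)) && ((((v && !u) -> (v -> u)) -> ((u && v) && u)) && (((!w <-> w) <-> !!v) -> (u <-> v))) = 3/5 && 2/5 = 2/5

2/5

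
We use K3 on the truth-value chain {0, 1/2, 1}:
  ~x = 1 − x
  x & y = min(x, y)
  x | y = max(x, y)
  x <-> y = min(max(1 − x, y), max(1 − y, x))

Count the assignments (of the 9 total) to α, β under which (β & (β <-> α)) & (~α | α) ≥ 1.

1

α = 0, β = 0 ↦ 0  <
α = 0, β = 1/2 ↦ 1/2  <
α = 0, β = 1 ↦ 0  <
α = 1/2, β = 0 ↦ 0  <
α = 1/2, β = 1/2 ↦ 1/2  <
α = 1/2, β = 1 ↦ 1/2  <
α = 1, β = 0 ↦ 0  <
α = 1, β = 1/2 ↦ 1/2  <
α = 1, β = 1 ↦ 1  ≥
So 1 of the 9 assignments meets the threshold.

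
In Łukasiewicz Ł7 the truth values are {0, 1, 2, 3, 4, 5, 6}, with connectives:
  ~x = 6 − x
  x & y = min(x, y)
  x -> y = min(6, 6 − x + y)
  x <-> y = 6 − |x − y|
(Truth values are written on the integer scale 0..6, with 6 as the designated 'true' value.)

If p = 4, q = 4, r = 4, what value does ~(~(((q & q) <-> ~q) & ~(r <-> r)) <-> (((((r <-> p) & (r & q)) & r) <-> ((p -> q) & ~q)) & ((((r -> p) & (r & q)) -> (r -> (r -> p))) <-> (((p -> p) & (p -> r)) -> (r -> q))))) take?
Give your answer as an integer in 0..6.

2

q & q = 4 & 4 = 4
~q = ~4 = 2
(q & q) <-> ~q = 4 <-> 2 = 4
r <-> r = 4 <-> 4 = 6
~(r <-> r) = ~6 = 0
((q & q) <-> ~q) & ~(r <-> r) = 4 & 0 = 0
~(((q & q) <-> ~q) & ~(r <-> r)) = ~0 = 6
r <-> p = 4 <-> 4 = 6
r & q = 4 & 4 = 4
(r <-> p) & (r & q) = 6 & 4 = 4
((r <-> p) & (r & q)) & r = 4 & 4 = 4
p -> q = 4 -> 4 = 6
~q = ~4 = 2
(p -> q) & ~q = 6 & 2 = 2
(((r <-> p) & (r & q)) & r) <-> ((p -> q) & ~q) = 4 <-> 2 = 4
r -> p = 4 -> 4 = 6
r & q = 4 & 4 = 4
(r -> p) & (r & q) = 6 & 4 = 4
r -> p = 4 -> 4 = 6
r -> (r -> p) = 4 -> 6 = 6
((r -> p) & (r & q)) -> (r -> (r -> p)) = 4 -> 6 = 6
p -> p = 4 -> 4 = 6
p -> r = 4 -> 4 = 6
(p -> p) & (p -> r) = 6 & 6 = 6
r -> q = 4 -> 4 = 6
((p -> p) & (p -> r)) -> (r -> q) = 6 -> 6 = 6
(((r -> p) & (r & q)) -> (r -> (r -> p))) <-> (((p -> p) & (p -> r)) -> (r -> q)) = 6 <-> 6 = 6
((((r <-> p) & (r & q)) & r) <-> ((p -> q) & ~q)) & ((((r -> p) & (r & q)) -> (r -> (r -> p))) <-> (((p -> p) & (p -> r)) -> (r -> q))) = 4 & 6 = 4
~(((q & q) <-> ~q) & ~(r <-> r)) <-> (((((r <-> p) & (r & q)) & r) <-> ((p -> q) & ~q)) & ((((r -> p) & (r & q)) -> (r -> (r -> p))) <-> (((p -> p) & (p -> r)) -> (r -> q)))) = 6 <-> 4 = 4
~(~(((q & q) <-> ~q) & ~(r <-> r)) <-> (((((r <-> p) & (r & q)) & r) <-> ((p -> q) & ~q)) & ((((r -> p) & (r & q)) -> (r -> (r -> p))) <-> (((p -> p) & (p -> r)) -> (r -> q))))) = ~4 = 2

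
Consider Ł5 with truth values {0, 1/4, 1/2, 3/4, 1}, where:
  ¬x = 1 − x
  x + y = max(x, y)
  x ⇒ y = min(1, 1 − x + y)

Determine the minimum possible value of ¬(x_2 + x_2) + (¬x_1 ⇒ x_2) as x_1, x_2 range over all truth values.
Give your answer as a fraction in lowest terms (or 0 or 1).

Take x_1 = 0, x_2 = 1/2:
x_2 + x_2 = 1/2 + 1/2 = 1/2
¬(x_2 + x_2) = ¬1/2 = 1/2
¬x_1 = ¬0 = 1
¬x_1 ⇒ x_2 = 1 ⇒ 1/2 = 1/2
¬(x_2 + x_2) + (¬x_1 ⇒ x_2) = 1/2 + 1/2 = 1/2
No assignment yields a value below 1/2, so this is the minimum.

1/2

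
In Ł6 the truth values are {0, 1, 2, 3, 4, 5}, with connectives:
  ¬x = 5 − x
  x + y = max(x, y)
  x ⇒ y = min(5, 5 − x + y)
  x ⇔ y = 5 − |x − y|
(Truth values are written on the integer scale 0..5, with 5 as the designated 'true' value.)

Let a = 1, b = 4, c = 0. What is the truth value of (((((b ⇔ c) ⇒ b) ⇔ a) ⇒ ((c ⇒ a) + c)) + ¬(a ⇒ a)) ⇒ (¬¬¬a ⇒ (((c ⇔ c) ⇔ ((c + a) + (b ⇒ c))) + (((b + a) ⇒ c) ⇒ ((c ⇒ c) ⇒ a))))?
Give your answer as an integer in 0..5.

5

b ⇔ c = 4 ⇔ 0 = 1
(b ⇔ c) ⇒ b = 1 ⇒ 4 = 5
((b ⇔ c) ⇒ b) ⇔ a = 5 ⇔ 1 = 1
c ⇒ a = 0 ⇒ 1 = 5
(c ⇒ a) + c = 5 + 0 = 5
(((b ⇔ c) ⇒ b) ⇔ a) ⇒ ((c ⇒ a) + c) = 1 ⇒ 5 = 5
a ⇒ a = 1 ⇒ 1 = 5
¬(a ⇒ a) = ¬5 = 0
((((b ⇔ c) ⇒ b) ⇔ a) ⇒ ((c ⇒ a) + c)) + ¬(a ⇒ a) = 5 + 0 = 5
¬a = ¬1 = 4
¬¬a = ¬4 = 1
¬¬¬a = ¬1 = 4
c ⇔ c = 0 ⇔ 0 = 5
c + a = 0 + 1 = 1
b ⇒ c = 4 ⇒ 0 = 1
(c + a) + (b ⇒ c) = 1 + 1 = 1
(c ⇔ c) ⇔ ((c + a) + (b ⇒ c)) = 5 ⇔ 1 = 1
b + a = 4 + 1 = 4
(b + a) ⇒ c = 4 ⇒ 0 = 1
c ⇒ c = 0 ⇒ 0 = 5
(c ⇒ c) ⇒ a = 5 ⇒ 1 = 1
((b + a) ⇒ c) ⇒ ((c ⇒ c) ⇒ a) = 1 ⇒ 1 = 5
((c ⇔ c) ⇔ ((c + a) + (b ⇒ c))) + (((b + a) ⇒ c) ⇒ ((c ⇒ c) ⇒ a)) = 1 + 5 = 5
¬¬¬a ⇒ (((c ⇔ c) ⇔ ((c + a) + (b ⇒ c))) + (((b + a) ⇒ c) ⇒ ((c ⇒ c) ⇒ a))) = 4 ⇒ 5 = 5
(((((b ⇔ c) ⇒ b) ⇔ a) ⇒ ((c ⇒ a) + c)) + ¬(a ⇒ a)) ⇒ (¬¬¬a ⇒ (((c ⇔ c) ⇔ ((c + a) + (b ⇒ c))) + (((b + a) ⇒ c) ⇒ ((c ⇒ c) ⇒ a)))) = 5 ⇒ 5 = 5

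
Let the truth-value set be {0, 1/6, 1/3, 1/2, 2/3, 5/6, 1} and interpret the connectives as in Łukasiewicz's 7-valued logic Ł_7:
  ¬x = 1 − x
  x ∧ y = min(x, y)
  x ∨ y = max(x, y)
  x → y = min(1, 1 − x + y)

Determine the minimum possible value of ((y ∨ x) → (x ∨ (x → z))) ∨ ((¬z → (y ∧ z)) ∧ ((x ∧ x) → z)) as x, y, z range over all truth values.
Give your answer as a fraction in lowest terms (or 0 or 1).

Take x = 1/2, y = 1, z = 0:
y ∨ x = 1 ∨ 1/2 = 1
x → z = 1/2 → 0 = 1/2
x ∨ (x → z) = 1/2 ∨ 1/2 = 1/2
(y ∨ x) → (x ∨ (x → z)) = 1 → 1/2 = 1/2
¬z = ¬0 = 1
y ∧ z = 1 ∧ 0 = 0
¬z → (y ∧ z) = 1 → 0 = 0
x ∧ x = 1/2 ∧ 1/2 = 1/2
(x ∧ x) → z = 1/2 → 0 = 1/2
(¬z → (y ∧ z)) ∧ ((x ∧ x) → z) = 0 ∧ 1/2 = 0
((y ∨ x) → (x ∨ (x → z))) ∨ ((¬z → (y ∧ z)) ∧ ((x ∧ x) → z)) = 1/2 ∨ 0 = 1/2
No assignment yields a value below 1/2, so this is the minimum.

1/2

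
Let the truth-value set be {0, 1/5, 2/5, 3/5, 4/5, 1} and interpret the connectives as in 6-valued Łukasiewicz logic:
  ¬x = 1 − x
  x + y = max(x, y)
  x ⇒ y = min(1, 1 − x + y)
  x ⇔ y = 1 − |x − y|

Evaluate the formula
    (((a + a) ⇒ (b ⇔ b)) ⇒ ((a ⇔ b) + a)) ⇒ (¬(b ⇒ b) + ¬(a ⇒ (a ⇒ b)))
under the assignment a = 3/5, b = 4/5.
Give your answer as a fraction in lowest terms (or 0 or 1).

a + a = 3/5 + 3/5 = 3/5
b ⇔ b = 4/5 ⇔ 4/5 = 1
(a + a) ⇒ (b ⇔ b) = 3/5 ⇒ 1 = 1
a ⇔ b = 3/5 ⇔ 4/5 = 4/5
(a ⇔ b) + a = 4/5 + 3/5 = 4/5
((a + a) ⇒ (b ⇔ b)) ⇒ ((a ⇔ b) + a) = 1 ⇒ 4/5 = 4/5
b ⇒ b = 4/5 ⇒ 4/5 = 1
¬(b ⇒ b) = ¬1 = 0
a ⇒ b = 3/5 ⇒ 4/5 = 1
a ⇒ (a ⇒ b) = 3/5 ⇒ 1 = 1
¬(a ⇒ (a ⇒ b)) = ¬1 = 0
¬(b ⇒ b) + ¬(a ⇒ (a ⇒ b)) = 0 + 0 = 0
(((a + a) ⇒ (b ⇔ b)) ⇒ ((a ⇔ b) + a)) ⇒ (¬(b ⇒ b) + ¬(a ⇒ (a ⇒ b))) = 4/5 ⇒ 0 = 1/5

1/5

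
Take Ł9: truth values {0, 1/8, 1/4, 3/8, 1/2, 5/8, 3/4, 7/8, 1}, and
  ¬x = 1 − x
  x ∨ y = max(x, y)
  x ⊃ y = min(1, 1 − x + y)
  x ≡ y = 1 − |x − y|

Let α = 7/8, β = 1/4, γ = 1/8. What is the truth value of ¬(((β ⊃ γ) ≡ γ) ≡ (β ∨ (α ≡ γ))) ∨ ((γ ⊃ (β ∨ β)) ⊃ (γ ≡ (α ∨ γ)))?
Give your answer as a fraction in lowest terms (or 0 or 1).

1/4

β ⊃ γ = 1/4 ⊃ 1/8 = 7/8
(β ⊃ γ) ≡ γ = 7/8 ≡ 1/8 = 1/4
α ≡ γ = 7/8 ≡ 1/8 = 1/4
β ∨ (α ≡ γ) = 1/4 ∨ 1/4 = 1/4
((β ⊃ γ) ≡ γ) ≡ (β ∨ (α ≡ γ)) = 1/4 ≡ 1/4 = 1
¬(((β ⊃ γ) ≡ γ) ≡ (β ∨ (α ≡ γ))) = ¬1 = 0
β ∨ β = 1/4 ∨ 1/4 = 1/4
γ ⊃ (β ∨ β) = 1/8 ⊃ 1/4 = 1
α ∨ γ = 7/8 ∨ 1/8 = 7/8
γ ≡ (α ∨ γ) = 1/8 ≡ 7/8 = 1/4
(γ ⊃ (β ∨ β)) ⊃ (γ ≡ (α ∨ γ)) = 1 ⊃ 1/4 = 1/4
¬(((β ⊃ γ) ≡ γ) ≡ (β ∨ (α ≡ γ))) ∨ ((γ ⊃ (β ∨ β)) ⊃ (γ ≡ (α ∨ γ))) = 0 ∨ 1/4 = 1/4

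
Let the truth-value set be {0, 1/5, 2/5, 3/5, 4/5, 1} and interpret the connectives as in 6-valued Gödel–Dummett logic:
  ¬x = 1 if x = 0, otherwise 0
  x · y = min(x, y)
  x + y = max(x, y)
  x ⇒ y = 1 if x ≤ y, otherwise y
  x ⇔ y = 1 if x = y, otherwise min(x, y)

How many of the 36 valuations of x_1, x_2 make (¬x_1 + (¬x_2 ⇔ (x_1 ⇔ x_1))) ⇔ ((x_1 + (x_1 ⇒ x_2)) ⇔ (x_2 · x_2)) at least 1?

1

value 1: 1 assignment (counts)
value 4/5: 1 assignment
value 3/5: 1 assignment
value 2/5: 1 assignment
value 1/5: 1 assignment
value 0: 31 assignments
So 1 of the 36 assignments meets the threshold.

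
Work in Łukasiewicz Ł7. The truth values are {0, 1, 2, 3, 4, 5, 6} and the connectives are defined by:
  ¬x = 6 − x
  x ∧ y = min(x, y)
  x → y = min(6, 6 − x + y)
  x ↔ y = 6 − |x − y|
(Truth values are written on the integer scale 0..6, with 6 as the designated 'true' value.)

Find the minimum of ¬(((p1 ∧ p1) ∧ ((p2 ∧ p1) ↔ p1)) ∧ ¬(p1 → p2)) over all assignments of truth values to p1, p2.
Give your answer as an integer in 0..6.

3

Take p1 = 3, p2 = 0:
p1 ∧ p1 = 3 ∧ 3 = 3
p2 ∧ p1 = 0 ∧ 3 = 0
(p2 ∧ p1) ↔ p1 = 0 ↔ 3 = 3
(p1 ∧ p1) ∧ ((p2 ∧ p1) ↔ p1) = 3 ∧ 3 = 3
p1 → p2 = 3 → 0 = 3
¬(p1 → p2) = ¬3 = 3
((p1 ∧ p1) ∧ ((p2 ∧ p1) ↔ p1)) ∧ ¬(p1 → p2) = 3 ∧ 3 = 3
¬(((p1 ∧ p1) ∧ ((p2 ∧ p1) ↔ p1)) ∧ ¬(p1 → p2)) = ¬3 = 3
No assignment yields a value below 3, so this is the minimum.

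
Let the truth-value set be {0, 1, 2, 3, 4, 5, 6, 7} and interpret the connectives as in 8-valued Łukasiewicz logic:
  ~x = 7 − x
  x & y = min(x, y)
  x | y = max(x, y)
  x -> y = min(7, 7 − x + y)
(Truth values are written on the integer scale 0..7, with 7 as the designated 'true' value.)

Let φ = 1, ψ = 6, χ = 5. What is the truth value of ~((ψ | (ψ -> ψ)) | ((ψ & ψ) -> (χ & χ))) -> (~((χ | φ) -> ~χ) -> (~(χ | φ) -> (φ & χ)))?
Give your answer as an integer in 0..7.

7

ψ -> ψ = 6 -> 6 = 7
ψ | (ψ -> ψ) = 6 | 7 = 7
ψ & ψ = 6 & 6 = 6
χ & χ = 5 & 5 = 5
(ψ & ψ) -> (χ & χ) = 6 -> 5 = 6
(ψ | (ψ -> ψ)) | ((ψ & ψ) -> (χ & χ)) = 7 | 6 = 7
~((ψ | (ψ -> ψ)) | ((ψ & ψ) -> (χ & χ))) = ~7 = 0
χ | φ = 5 | 1 = 5
~χ = ~5 = 2
(χ | φ) -> ~χ = 5 -> 2 = 4
~((χ | φ) -> ~χ) = ~4 = 3
χ | φ = 5 | 1 = 5
~(χ | φ) = ~5 = 2
φ & χ = 1 & 5 = 1
~(χ | φ) -> (φ & χ) = 2 -> 1 = 6
~((χ | φ) -> ~χ) -> (~(χ | φ) -> (φ & χ)) = 3 -> 6 = 7
~((ψ | (ψ -> ψ)) | ((ψ & ψ) -> (χ & χ))) -> (~((χ | φ) -> ~χ) -> (~(χ | φ) -> (φ & χ))) = 0 -> 7 = 7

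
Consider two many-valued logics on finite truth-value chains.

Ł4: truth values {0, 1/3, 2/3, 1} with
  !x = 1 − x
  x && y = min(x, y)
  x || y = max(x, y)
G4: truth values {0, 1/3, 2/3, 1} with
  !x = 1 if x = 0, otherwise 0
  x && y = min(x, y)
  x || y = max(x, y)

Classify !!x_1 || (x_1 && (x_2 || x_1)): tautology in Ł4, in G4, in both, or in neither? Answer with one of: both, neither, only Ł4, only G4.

neither

In Ł4: at x_1 = 0, x_2 = 0 the value is 0 — not a tautology.
In G4: at x_1 = 0, x_2 = 0 the value is 0 — not a tautology.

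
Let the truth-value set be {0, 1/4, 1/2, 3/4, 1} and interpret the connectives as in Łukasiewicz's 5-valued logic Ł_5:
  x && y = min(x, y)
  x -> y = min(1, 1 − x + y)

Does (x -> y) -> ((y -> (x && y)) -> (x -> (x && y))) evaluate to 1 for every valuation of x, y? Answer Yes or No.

Yes

At x = 3/4, y = 1/2, for instance:
x -> y = 3/4 -> 1/2 = 3/4
x && y = 3/4 && 1/2 = 1/2
y -> (x && y) = 1/2 -> 1/2 = 1
x -> (x && y) = 3/4 -> 1/2 = 3/4
(y -> (x && y)) -> (x -> (x && y)) = 1 -> 3/4 = 3/4
(x -> y) -> ((y -> (x && y)) -> (x -> (x && y))) = 3/4 -> 3/4 = 1
and checking the remaining 24 assignments likewise gives ≥ 1 in every case.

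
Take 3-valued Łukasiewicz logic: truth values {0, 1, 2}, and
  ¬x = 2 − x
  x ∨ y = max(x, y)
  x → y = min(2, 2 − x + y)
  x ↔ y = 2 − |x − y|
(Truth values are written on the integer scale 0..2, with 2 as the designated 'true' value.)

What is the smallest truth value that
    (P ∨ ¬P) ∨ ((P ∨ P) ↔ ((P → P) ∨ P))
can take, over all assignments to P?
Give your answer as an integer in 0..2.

1

Take P = 1:
¬P = ¬1 = 1
P ∨ ¬P = 1 ∨ 1 = 1
P ∨ P = 1 ∨ 1 = 1
P → P = 1 → 1 = 2
(P → P) ∨ P = 2 ∨ 1 = 2
(P ∨ P) ↔ ((P → P) ∨ P) = 1 ↔ 2 = 1
(P ∨ ¬P) ∨ ((P ∨ P) ↔ ((P → P) ∨ P)) = 1 ∨ 1 = 1
No assignment yields a value below 1, so this is the minimum.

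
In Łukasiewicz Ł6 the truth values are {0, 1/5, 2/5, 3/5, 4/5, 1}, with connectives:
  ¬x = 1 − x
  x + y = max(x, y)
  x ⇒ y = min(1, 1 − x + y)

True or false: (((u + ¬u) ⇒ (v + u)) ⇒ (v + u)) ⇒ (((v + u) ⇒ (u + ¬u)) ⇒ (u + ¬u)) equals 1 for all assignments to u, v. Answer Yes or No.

Yes

At u = 3/5, v = 1/5, for instance:
¬u = ¬3/5 = 2/5
u + ¬u = 3/5 + 2/5 = 3/5
v + u = 1/5 + 3/5 = 3/5
(u + ¬u) ⇒ (v + u) = 3/5 ⇒ 3/5 = 1
((u + ¬u) ⇒ (v + u)) ⇒ (v + u) = 1 ⇒ 3/5 = 3/5
(v + u) ⇒ (u + ¬u) = 3/5 ⇒ 3/5 = 1
((v + u) ⇒ (u + ¬u)) ⇒ (u + ¬u) = 1 ⇒ 3/5 = 3/5
(((u + ¬u) ⇒ (v + u)) ⇒ (v + u)) ⇒ (((v + u) ⇒ (u + ¬u)) ⇒ (u + ¬u)) = 3/5 ⇒ 3/5 = 1
and checking the remaining 35 assignments likewise gives ≥ 1 in every case.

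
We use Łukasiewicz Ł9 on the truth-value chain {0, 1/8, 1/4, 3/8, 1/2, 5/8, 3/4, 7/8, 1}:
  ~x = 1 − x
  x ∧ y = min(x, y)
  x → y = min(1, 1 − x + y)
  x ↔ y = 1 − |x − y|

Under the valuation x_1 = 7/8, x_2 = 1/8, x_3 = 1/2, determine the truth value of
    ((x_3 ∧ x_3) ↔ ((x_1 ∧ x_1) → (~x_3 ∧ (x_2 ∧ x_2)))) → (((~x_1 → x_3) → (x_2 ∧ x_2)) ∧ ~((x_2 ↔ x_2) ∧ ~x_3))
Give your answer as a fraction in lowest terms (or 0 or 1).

x_3 ∧ x_3 = 1/2 ∧ 1/2 = 1/2
x_1 ∧ x_1 = 7/8 ∧ 7/8 = 7/8
~x_3 = ~1/2 = 1/2
x_2 ∧ x_2 = 1/8 ∧ 1/8 = 1/8
~x_3 ∧ (x_2 ∧ x_2) = 1/2 ∧ 1/8 = 1/8
(x_1 ∧ x_1) → (~x_3 ∧ (x_2 ∧ x_2)) = 7/8 → 1/8 = 1/4
(x_3 ∧ x_3) ↔ ((x_1 ∧ x_1) → (~x_3 ∧ (x_2 ∧ x_2))) = 1/2 ↔ 1/4 = 3/4
~x_1 = ~7/8 = 1/8
~x_1 → x_3 = 1/8 → 1/2 = 1
x_2 ∧ x_2 = 1/8 ∧ 1/8 = 1/8
(~x_1 → x_3) → (x_2 ∧ x_2) = 1 → 1/8 = 1/8
x_2 ↔ x_2 = 1/8 ↔ 1/8 = 1
~x_3 = ~1/2 = 1/2
(x_2 ↔ x_2) ∧ ~x_3 = 1 ∧ 1/2 = 1/2
~((x_2 ↔ x_2) ∧ ~x_3) = ~1/2 = 1/2
((~x_1 → x_3) → (x_2 ∧ x_2)) ∧ ~((x_2 ↔ x_2) ∧ ~x_3) = 1/8 ∧ 1/2 = 1/8
((x_3 ∧ x_3) ↔ ((x_1 ∧ x_1) → (~x_3 ∧ (x_2 ∧ x_2)))) → (((~x_1 → x_3) → (x_2 ∧ x_2)) ∧ ~((x_2 ↔ x_2) ∧ ~x_3)) = 3/4 → 1/8 = 3/8

3/8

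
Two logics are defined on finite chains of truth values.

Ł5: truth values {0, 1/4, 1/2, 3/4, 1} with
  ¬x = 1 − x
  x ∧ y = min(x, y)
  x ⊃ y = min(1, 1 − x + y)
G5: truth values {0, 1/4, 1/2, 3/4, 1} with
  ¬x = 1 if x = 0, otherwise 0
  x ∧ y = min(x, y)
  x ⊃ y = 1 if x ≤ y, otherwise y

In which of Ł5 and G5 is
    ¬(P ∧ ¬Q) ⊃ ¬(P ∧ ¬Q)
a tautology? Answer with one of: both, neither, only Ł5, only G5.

In Ł5: every assignment gives 1 — tautology.
In G5: every assignment gives 1 — tautology.

both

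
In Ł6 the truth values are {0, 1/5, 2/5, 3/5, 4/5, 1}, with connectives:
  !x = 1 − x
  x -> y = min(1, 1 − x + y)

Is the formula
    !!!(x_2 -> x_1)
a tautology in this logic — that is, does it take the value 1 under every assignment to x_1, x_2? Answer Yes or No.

No

Counterexample: take x_1 = 0, x_2 = 0.
x_2 -> x_1 = 0 -> 0 = 1
!(x_2 -> x_1) = !1 = 0
!!(x_2 -> x_1) = !0 = 1
!!!(x_2 -> x_1) = !1 = 0
This gives 0 ≠ 1.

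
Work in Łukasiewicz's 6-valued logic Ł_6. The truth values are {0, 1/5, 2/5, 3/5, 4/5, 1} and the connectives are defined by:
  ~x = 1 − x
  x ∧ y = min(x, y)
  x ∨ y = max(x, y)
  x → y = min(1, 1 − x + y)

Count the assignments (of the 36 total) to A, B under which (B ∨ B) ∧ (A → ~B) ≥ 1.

value 1: 1 assignment (counts)
value 4/5: 4 assignments
value 3/5: 7 assignments
value 2/5: 9 assignments
value 1/5: 8 assignments
value 0: 7 assignments
So 1 of the 36 assignments meets the threshold.

1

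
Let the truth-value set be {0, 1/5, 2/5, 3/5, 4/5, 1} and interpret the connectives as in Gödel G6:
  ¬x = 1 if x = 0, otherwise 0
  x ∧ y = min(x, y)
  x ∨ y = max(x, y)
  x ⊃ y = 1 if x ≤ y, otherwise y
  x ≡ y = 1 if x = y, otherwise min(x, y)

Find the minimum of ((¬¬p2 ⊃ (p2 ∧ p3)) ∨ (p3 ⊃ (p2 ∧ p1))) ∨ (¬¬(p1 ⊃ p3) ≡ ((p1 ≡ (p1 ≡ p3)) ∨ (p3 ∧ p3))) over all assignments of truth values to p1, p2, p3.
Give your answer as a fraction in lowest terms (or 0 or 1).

2/5

Take p1 = 2/5, p2 = 1/5, p3 = 2/5:
¬p2 = ¬1/5 = 0
¬¬p2 = ¬0 = 1
p2 ∧ p3 = 1/5 ∧ 2/5 = 1/5
¬¬p2 ⊃ (p2 ∧ p3) = 1 ⊃ 1/5 = 1/5
p2 ∧ p1 = 1/5 ∧ 2/5 = 1/5
p3 ⊃ (p2 ∧ p1) = 2/5 ⊃ 1/5 = 1/5
(¬¬p2 ⊃ (p2 ∧ p3)) ∨ (p3 ⊃ (p2 ∧ p1)) = 1/5 ∨ 1/5 = 1/5
p1 ⊃ p3 = 2/5 ⊃ 2/5 = 1
¬(p1 ⊃ p3) = ¬1 = 0
¬¬(p1 ⊃ p3) = ¬0 = 1
p1 ≡ p3 = 2/5 ≡ 2/5 = 1
p1 ≡ (p1 ≡ p3) = 2/5 ≡ 1 = 2/5
p3 ∧ p3 = 2/5 ∧ 2/5 = 2/5
(p1 ≡ (p1 ≡ p3)) ∨ (p3 ∧ p3) = 2/5 ∨ 2/5 = 2/5
¬¬(p1 ⊃ p3) ≡ ((p1 ≡ (p1 ≡ p3)) ∨ (p3 ∧ p3)) = 1 ≡ 2/5 = 2/5
((¬¬p2 ⊃ (p2 ∧ p3)) ∨ (p3 ⊃ (p2 ∧ p1))) ∨ (¬¬(p1 ⊃ p3) ≡ ((p1 ≡ (p1 ≡ p3)) ∨ (p3 ∧ p3))) = 1/5 ∨ 2/5 = 2/5
No assignment yields a value below 2/5, so this is the minimum.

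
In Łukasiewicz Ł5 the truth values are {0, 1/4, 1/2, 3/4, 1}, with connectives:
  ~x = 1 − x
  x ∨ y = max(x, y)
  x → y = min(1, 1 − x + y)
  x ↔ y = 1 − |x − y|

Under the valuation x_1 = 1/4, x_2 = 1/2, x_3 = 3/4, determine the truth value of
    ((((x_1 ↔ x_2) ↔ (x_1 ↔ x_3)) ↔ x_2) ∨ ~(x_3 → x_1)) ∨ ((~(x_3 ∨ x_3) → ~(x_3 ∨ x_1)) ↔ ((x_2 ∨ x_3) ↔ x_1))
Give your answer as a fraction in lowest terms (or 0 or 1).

3/4

x_1 ↔ x_2 = 1/4 ↔ 1/2 = 3/4
x_1 ↔ x_3 = 1/4 ↔ 3/4 = 1/2
(x_1 ↔ x_2) ↔ (x_1 ↔ x_3) = 3/4 ↔ 1/2 = 3/4
((x_1 ↔ x_2) ↔ (x_1 ↔ x_3)) ↔ x_2 = 3/4 ↔ 1/2 = 3/4
x_3 → x_1 = 3/4 → 1/4 = 1/2
~(x_3 → x_1) = ~1/2 = 1/2
(((x_1 ↔ x_2) ↔ (x_1 ↔ x_3)) ↔ x_2) ∨ ~(x_3 → x_1) = 3/4 ∨ 1/2 = 3/4
x_3 ∨ x_3 = 3/4 ∨ 3/4 = 3/4
~(x_3 ∨ x_3) = ~3/4 = 1/4
x_3 ∨ x_1 = 3/4 ∨ 1/4 = 3/4
~(x_3 ∨ x_1) = ~3/4 = 1/4
~(x_3 ∨ x_3) → ~(x_3 ∨ x_1) = 1/4 → 1/4 = 1
x_2 ∨ x_3 = 1/2 ∨ 3/4 = 3/4
(x_2 ∨ x_3) ↔ x_1 = 3/4 ↔ 1/4 = 1/2
(~(x_3 ∨ x_3) → ~(x_3 ∨ x_1)) ↔ ((x_2 ∨ x_3) ↔ x_1) = 1 ↔ 1/2 = 1/2
((((x_1 ↔ x_2) ↔ (x_1 ↔ x_3)) ↔ x_2) ∨ ~(x_3 → x_1)) ∨ ((~(x_3 ∨ x_3) → ~(x_3 ∨ x_1)) ↔ ((x_2 ∨ x_3) ↔ x_1)) = 3/4 ∨ 1/2 = 3/4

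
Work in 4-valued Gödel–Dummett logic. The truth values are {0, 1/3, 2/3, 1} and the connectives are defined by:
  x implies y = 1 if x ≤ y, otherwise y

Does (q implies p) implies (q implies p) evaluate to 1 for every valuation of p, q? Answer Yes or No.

Yes

p = 0, q = 0 ↦ 1
p = 0, q = 1/3 ↦ 1
p = 0, q = 2/3 ↦ 1
p = 0, q = 1 ↦ 1
p = 1/3, q = 0 ↦ 1
p = 1/3, q = 1/3 ↦ 1
p = 1/3, q = 2/3 ↦ 1
p = 1/3, q = 1 ↦ 1
p = 2/3, q = 0 ↦ 1
p = 2/3, q = 1/3 ↦ 1
p = 2/3, q = 2/3 ↦ 1
p = 2/3, q = 1 ↦ 1
p = 1, q = 0 ↦ 1
p = 1, q = 1/3 ↦ 1
p = 1, q = 2/3 ↦ 1
p = 1, q = 1 ↦ 1
Every assignment gives a value ≥ 1.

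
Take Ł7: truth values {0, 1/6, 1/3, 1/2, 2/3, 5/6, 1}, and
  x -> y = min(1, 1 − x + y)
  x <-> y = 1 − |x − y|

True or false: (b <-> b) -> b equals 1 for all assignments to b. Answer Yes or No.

Counterexample: take b = 0.
b <-> b = 0 <-> 0 = 1
(b <-> b) -> b = 1 -> 0 = 0
This gives 0 ≠ 1.

No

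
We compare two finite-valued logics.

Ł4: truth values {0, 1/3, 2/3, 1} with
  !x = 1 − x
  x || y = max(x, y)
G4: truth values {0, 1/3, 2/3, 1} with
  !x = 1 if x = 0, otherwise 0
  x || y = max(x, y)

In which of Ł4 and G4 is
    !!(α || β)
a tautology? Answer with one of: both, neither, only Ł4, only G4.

neither

In Ł4: at α = 0, β = 0 the value is 0 — not a tautology.
In G4: at α = 0, β = 0 the value is 0 — not a tautology.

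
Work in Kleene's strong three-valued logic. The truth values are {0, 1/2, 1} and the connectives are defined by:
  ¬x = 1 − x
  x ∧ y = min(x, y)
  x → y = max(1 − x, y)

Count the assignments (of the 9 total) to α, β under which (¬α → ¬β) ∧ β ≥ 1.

α = 0, β = 0 ↦ 0  <
α = 0, β = 1/2 ↦ 1/2  <
α = 0, β = 1 ↦ 0  <
α = 1/2, β = 0 ↦ 0  <
α = 1/2, β = 1/2 ↦ 1/2  <
α = 1/2, β = 1 ↦ 1/2  <
α = 1, β = 0 ↦ 0  <
α = 1, β = 1/2 ↦ 1/2  <
α = 1, β = 1 ↦ 1  ≥
So 1 of the 9 assignments meets the threshold.

1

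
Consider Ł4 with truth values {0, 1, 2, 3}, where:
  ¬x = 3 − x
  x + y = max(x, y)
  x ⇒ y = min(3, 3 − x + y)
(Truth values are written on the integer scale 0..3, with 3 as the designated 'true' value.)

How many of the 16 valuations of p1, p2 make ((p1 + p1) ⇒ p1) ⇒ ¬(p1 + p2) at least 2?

p1 = 0, p2 = 0 ↦ 3  ≥
p1 = 0, p2 = 1 ↦ 2  ≥
p1 = 0, p2 = 2 ↦ 1  <
p1 = 0, p2 = 3 ↦ 0  <
p1 = 1, p2 = 0 ↦ 2  ≥
p1 = 1, p2 = 1 ↦ 2  ≥
p1 = 1, p2 = 2 ↦ 1  <
p1 = 1, p2 = 3 ↦ 0  <
p1 = 2, p2 = 0 ↦ 1  <
p1 = 2, p2 = 1 ↦ 1  <
p1 = 2, p2 = 2 ↦ 1  <
p1 = 2, p2 = 3 ↦ 0  <
p1 = 3, p2 = 0 ↦ 0  <
p1 = 3, p2 = 1 ↦ 0  <
p1 = 3, p2 = 2 ↦ 0  <
p1 = 3, p2 = 3 ↦ 0  <
So 4 of the 16 assignments meet the threshold.

4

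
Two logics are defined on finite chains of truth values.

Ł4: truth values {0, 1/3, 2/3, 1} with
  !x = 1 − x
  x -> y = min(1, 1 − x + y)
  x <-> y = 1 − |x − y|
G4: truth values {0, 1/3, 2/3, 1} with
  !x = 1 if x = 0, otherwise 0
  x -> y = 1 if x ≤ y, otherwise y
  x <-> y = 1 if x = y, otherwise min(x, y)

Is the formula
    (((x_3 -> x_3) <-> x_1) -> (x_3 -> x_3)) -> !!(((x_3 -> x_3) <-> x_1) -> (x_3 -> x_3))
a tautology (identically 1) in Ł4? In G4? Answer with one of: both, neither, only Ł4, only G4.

In Ł4: every assignment gives 1 — tautology.
In G4: every assignment gives 1 — tautology.

both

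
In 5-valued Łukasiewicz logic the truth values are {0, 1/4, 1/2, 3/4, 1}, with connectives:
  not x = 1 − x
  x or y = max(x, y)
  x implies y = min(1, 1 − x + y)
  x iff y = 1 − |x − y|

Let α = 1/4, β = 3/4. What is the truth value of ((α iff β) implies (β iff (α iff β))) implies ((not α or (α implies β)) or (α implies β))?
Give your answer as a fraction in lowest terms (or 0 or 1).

α iff β = 1/4 iff 3/4 = 1/2
α iff β = 1/4 iff 3/4 = 1/2
β iff (α iff β) = 3/4 iff 1/2 = 3/4
(α iff β) implies (β iff (α iff β)) = 1/2 implies 3/4 = 1
not α = not 1/4 = 3/4
α implies β = 1/4 implies 3/4 = 1
not α or (α implies β) = 3/4 or 1 = 1
α implies β = 1/4 implies 3/4 = 1
(not α or (α implies β)) or (α implies β) = 1 or 1 = 1
((α iff β) implies (β iff (α iff β))) implies ((not α or (α implies β)) or (α implies β)) = 1 implies 1 = 1

1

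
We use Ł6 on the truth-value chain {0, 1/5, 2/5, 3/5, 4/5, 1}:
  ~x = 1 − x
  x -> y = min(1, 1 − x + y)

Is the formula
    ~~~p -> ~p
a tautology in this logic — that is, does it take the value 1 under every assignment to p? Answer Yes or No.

Yes

p = 0 ↦ 1
p = 1/5 ↦ 1
p = 2/5 ↦ 1
p = 3/5 ↦ 1
p = 4/5 ↦ 1
p = 1 ↦ 1
Every assignment gives a value ≥ 1.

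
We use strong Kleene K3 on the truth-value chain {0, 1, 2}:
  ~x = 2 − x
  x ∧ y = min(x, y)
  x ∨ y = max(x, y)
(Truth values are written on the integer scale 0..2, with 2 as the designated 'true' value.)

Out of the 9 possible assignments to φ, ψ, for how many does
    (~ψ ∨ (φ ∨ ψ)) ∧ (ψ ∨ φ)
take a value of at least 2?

5

φ = 0, ψ = 0 ↦ 0  <
φ = 0, ψ = 1 ↦ 1  <
φ = 0, ψ = 2 ↦ 2  ≥
φ = 1, ψ = 0 ↦ 1  <
φ = 1, ψ = 1 ↦ 1  <
φ = 1, ψ = 2 ↦ 2  ≥
φ = 2, ψ = 0 ↦ 2  ≥
φ = 2, ψ = 1 ↦ 2  ≥
φ = 2, ψ = 2 ↦ 2  ≥
So 5 of the 9 assignments meet the threshold.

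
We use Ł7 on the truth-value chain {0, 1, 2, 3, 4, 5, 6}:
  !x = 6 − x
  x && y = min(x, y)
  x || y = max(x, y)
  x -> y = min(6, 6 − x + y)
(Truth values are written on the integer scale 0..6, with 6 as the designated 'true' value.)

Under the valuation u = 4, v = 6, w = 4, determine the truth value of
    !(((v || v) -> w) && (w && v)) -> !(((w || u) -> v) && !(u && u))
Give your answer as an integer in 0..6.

v || v = 6 || 6 = 6
(v || v) -> w = 6 -> 4 = 4
w && v = 4 && 6 = 4
((v || v) -> w) && (w && v) = 4 && 4 = 4
!(((v || v) -> w) && (w && v)) = !4 = 2
w || u = 4 || 4 = 4
(w || u) -> v = 4 -> 6 = 6
u && u = 4 && 4 = 4
!(u && u) = !4 = 2
((w || u) -> v) && !(u && u) = 6 && 2 = 2
!(((w || u) -> v) && !(u && u)) = !2 = 4
!(((v || v) -> w) && (w && v)) -> !(((w || u) -> v) && !(u && u)) = 2 -> 4 = 6

6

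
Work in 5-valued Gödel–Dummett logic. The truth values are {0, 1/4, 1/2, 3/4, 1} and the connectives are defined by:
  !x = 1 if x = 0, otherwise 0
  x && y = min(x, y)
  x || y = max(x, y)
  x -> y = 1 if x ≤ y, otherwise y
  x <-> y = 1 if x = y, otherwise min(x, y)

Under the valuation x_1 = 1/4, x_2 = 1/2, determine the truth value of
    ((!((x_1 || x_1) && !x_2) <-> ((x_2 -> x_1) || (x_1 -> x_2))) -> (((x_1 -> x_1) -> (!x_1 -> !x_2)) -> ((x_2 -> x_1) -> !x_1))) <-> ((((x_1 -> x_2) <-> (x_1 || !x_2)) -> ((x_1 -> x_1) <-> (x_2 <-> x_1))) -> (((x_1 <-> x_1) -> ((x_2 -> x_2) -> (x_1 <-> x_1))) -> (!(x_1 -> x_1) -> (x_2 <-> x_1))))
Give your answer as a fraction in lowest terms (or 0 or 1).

x_1 || x_1 = 1/4 || 1/4 = 1/4
!x_2 = !1/2 = 0
(x_1 || x_1) && !x_2 = 1/4 && 0 = 0
!((x_1 || x_1) && !x_2) = !0 = 1
x_2 -> x_1 = 1/2 -> 1/4 = 1/4
x_1 -> x_2 = 1/4 -> 1/2 = 1
(x_2 -> x_1) || (x_1 -> x_2) = 1/4 || 1 = 1
!((x_1 || x_1) && !x_2) <-> ((x_2 -> x_1) || (x_1 -> x_2)) = 1 <-> 1 = 1
x_1 -> x_1 = 1/4 -> 1/4 = 1
!x_1 = !1/4 = 0
!x_2 = !1/2 = 0
!x_1 -> !x_2 = 0 -> 0 = 1
(x_1 -> x_1) -> (!x_1 -> !x_2) = 1 -> 1 = 1
x_2 -> x_1 = 1/2 -> 1/4 = 1/4
!x_1 = !1/4 = 0
(x_2 -> x_1) -> !x_1 = 1/4 -> 0 = 0
((x_1 -> x_1) -> (!x_1 -> !x_2)) -> ((x_2 -> x_1) -> !x_1) = 1 -> 0 = 0
(!((x_1 || x_1) && !x_2) <-> ((x_2 -> x_1) || (x_1 -> x_2))) -> (((x_1 -> x_1) -> (!x_1 -> !x_2)) -> ((x_2 -> x_1) -> !x_1)) = 1 -> 0 = 0
x_1 -> x_2 = 1/4 -> 1/2 = 1
!x_2 = !1/2 = 0
x_1 || !x_2 = 1/4 || 0 = 1/4
(x_1 -> x_2) <-> (x_1 || !x_2) = 1 <-> 1/4 = 1/4
x_1 -> x_1 = 1/4 -> 1/4 = 1
x_2 <-> x_1 = 1/2 <-> 1/4 = 1/4
(x_1 -> x_1) <-> (x_2 <-> x_1) = 1 <-> 1/4 = 1/4
((x_1 -> x_2) <-> (x_1 || !x_2)) -> ((x_1 -> x_1) <-> (x_2 <-> x_1)) = 1/4 -> 1/4 = 1
x_1 <-> x_1 = 1/4 <-> 1/4 = 1
x_2 -> x_2 = 1/2 -> 1/2 = 1
x_1 <-> x_1 = 1/4 <-> 1/4 = 1
(x_2 -> x_2) -> (x_1 <-> x_1) = 1 -> 1 = 1
(x_1 <-> x_1) -> ((x_2 -> x_2) -> (x_1 <-> x_1)) = 1 -> 1 = 1
x_1 -> x_1 = 1/4 -> 1/4 = 1
!(x_1 -> x_1) = !1 = 0
x_2 <-> x_1 = 1/2 <-> 1/4 = 1/4
!(x_1 -> x_1) -> (x_2 <-> x_1) = 0 -> 1/4 = 1
((x_1 <-> x_1) -> ((x_2 -> x_2) -> (x_1 <-> x_1))) -> (!(x_1 -> x_1) -> (x_2 <-> x_1)) = 1 -> 1 = 1
(((x_1 -> x_2) <-> (x_1 || !x_2)) -> ((x_1 -> x_1) <-> (x_2 <-> x_1))) -> (((x_1 <-> x_1) -> ((x_2 -> x_2) -> (x_1 <-> x_1))) -> (!(x_1 -> x_1) -> (x_2 <-> x_1))) = 1 -> 1 = 1
((!((x_1 || x_1) && !x_2) <-> ((x_2 -> x_1) || (x_1 -> x_2))) -> (((x_1 -> x_1) -> (!x_1 -> !x_2)) -> ((x_2 -> x_1) -> !x_1))) <-> ((((x_1 -> x_2) <-> (x_1 || !x_2)) -> ((x_1 -> x_1) <-> (x_2 <-> x_1))) -> (((x_1 <-> x_1) -> ((x_2 -> x_2) -> (x_1 <-> x_1))) -> (!(x_1 -> x_1) -> (x_2 <-> x_1)))) = 0 <-> 1 = 0

0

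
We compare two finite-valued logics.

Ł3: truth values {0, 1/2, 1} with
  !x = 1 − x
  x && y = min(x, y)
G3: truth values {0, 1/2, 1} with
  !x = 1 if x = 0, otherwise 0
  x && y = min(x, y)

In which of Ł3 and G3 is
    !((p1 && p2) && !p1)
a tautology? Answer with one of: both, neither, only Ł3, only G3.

In Ł3: at p1 = 1/2, p2 = 1/2 the value is 1/2 — not a tautology.
In G3: every assignment gives 1 — tautology.

only G3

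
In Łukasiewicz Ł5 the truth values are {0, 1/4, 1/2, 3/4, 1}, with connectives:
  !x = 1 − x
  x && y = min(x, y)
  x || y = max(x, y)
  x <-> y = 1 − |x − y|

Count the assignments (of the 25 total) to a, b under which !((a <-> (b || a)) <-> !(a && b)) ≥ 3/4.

5

value 1: 2 assignments (counts)
value 3/4: 3 assignments (counts)
value 1/2: 6 assignments
value 1/4: 7 assignments
value 0: 7 assignments
So 5 of the 25 assignments meet the threshold.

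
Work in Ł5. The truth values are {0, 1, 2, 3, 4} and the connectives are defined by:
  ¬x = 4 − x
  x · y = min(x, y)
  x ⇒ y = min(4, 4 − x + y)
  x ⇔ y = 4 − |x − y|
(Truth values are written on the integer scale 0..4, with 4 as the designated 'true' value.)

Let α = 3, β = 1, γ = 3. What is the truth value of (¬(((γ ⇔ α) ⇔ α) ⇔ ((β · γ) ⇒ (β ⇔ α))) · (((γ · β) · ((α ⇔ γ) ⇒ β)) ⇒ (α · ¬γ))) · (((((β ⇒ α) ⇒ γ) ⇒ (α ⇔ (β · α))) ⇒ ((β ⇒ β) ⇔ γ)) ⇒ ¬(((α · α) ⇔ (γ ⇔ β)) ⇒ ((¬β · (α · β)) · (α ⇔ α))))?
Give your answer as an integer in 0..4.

1

γ ⇔ α = 3 ⇔ 3 = 4
(γ ⇔ α) ⇔ α = 4 ⇔ 3 = 3
β · γ = 1 · 3 = 1
β ⇔ α = 1 ⇔ 3 = 2
(β · γ) ⇒ (β ⇔ α) = 1 ⇒ 2 = 4
((γ ⇔ α) ⇔ α) ⇔ ((β · γ) ⇒ (β ⇔ α)) = 3 ⇔ 4 = 3
¬(((γ ⇔ α) ⇔ α) ⇔ ((β · γ) ⇒ (β ⇔ α))) = ¬3 = 1
γ · β = 3 · 1 = 1
α ⇔ γ = 3 ⇔ 3 = 4
(α ⇔ γ) ⇒ β = 4 ⇒ 1 = 1
(γ · β) · ((α ⇔ γ) ⇒ β) = 1 · 1 = 1
¬γ = ¬3 = 1
α · ¬γ = 3 · 1 = 1
((γ · β) · ((α ⇔ γ) ⇒ β)) ⇒ (α · ¬γ) = 1 ⇒ 1 = 4
¬(((γ ⇔ α) ⇔ α) ⇔ ((β · γ) ⇒ (β ⇔ α))) · (((γ · β) · ((α ⇔ γ) ⇒ β)) ⇒ (α · ¬γ)) = 1 · 4 = 1
β ⇒ α = 1 ⇒ 3 = 4
(β ⇒ α) ⇒ γ = 4 ⇒ 3 = 3
β · α = 1 · 3 = 1
α ⇔ (β · α) = 3 ⇔ 1 = 2
((β ⇒ α) ⇒ γ) ⇒ (α ⇔ (β · α)) = 3 ⇒ 2 = 3
β ⇒ β = 1 ⇒ 1 = 4
(β ⇒ β) ⇔ γ = 4 ⇔ 3 = 3
(((β ⇒ α) ⇒ γ) ⇒ (α ⇔ (β · α))) ⇒ ((β ⇒ β) ⇔ γ) = 3 ⇒ 3 = 4
α · α = 3 · 3 = 3
γ ⇔ β = 3 ⇔ 1 = 2
(α · α) ⇔ (γ ⇔ β) = 3 ⇔ 2 = 3
¬β = ¬1 = 3
α · β = 3 · 1 = 1
¬β · (α · β) = 3 · 1 = 1
α ⇔ α = 3 ⇔ 3 = 4
(¬β · (α · β)) · (α ⇔ α) = 1 · 4 = 1
((α · α) ⇔ (γ ⇔ β)) ⇒ ((¬β · (α · β)) · (α ⇔ α)) = 3 ⇒ 1 = 2
¬(((α · α) ⇔ (γ ⇔ β)) ⇒ ((¬β · (α · β)) · (α ⇔ α))) = ¬2 = 2
((((β ⇒ α) ⇒ γ) ⇒ (α ⇔ (β · α))) ⇒ ((β ⇒ β) ⇔ γ)) ⇒ ¬(((α · α) ⇔ (γ ⇔ β)) ⇒ ((¬β · (α · β)) · (α ⇔ α))) = 4 ⇒ 2 = 2
(¬(((γ ⇔ α) ⇔ α) ⇔ ((β · γ) ⇒ (β ⇔ α))) · (((γ · β) · ((α ⇔ γ) ⇒ β)) ⇒ (α · ¬γ))) · (((((β ⇒ α) ⇒ γ) ⇒ (α ⇔ (β · α))) ⇒ ((β ⇒ β) ⇔ γ)) ⇒ ¬(((α · α) ⇔ (γ ⇔ β)) ⇒ ((¬β · (α · β)) · (α ⇔ α)))) = 1 · 2 = 1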